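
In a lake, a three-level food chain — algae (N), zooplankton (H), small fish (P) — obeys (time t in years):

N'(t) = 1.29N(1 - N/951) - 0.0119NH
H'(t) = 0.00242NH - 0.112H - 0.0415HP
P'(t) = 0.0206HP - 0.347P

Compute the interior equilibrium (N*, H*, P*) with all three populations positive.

N* ≈ 803, H* ≈ 16.8, P* ≈ 44.1

From dP/dt = 0: 0.0206H* = 0.347, so H* = 16.8.
From dN/dt = 0: 1.29(1 - N*/951) = 0.0119·16.8, giving N* = 951·(1 - 0.155) = 803.
From dH/dt = 0: 0.00242·803 - 0.112 = 0.0415P*, so P* = 1.83/0.0415 = 44.1.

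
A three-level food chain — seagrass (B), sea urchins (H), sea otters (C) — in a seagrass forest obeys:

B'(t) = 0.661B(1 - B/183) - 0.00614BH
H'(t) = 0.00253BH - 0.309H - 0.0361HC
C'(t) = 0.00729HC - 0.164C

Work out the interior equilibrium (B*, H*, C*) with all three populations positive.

B* ≈ 145, H* ≈ 22.5, C* ≈ 1.59

From dC/dt = 0: 0.00729H* = 0.164, so H* = 22.5.
From dB/dt = 0: 0.661(1 - B*/183) = 0.00614·22.5, giving B* = 183·(1 - 0.209) = 145.
From dH/dt = 0: 0.00253·145 - 0.309 = 0.0361C*, so C* = 0.0572/0.0361 = 1.59.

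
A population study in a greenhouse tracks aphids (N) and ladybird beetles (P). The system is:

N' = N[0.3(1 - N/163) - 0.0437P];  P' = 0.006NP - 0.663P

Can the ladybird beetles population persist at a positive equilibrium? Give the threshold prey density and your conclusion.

Threshold N = 110; K > 110, so yes, the predator persists.

The predator equation gives dP/dt > 0 only when N > 0.663/0.006 = 110.
Without the predator, N → K = 163. Since 163 > 110, the predator can invade and persist.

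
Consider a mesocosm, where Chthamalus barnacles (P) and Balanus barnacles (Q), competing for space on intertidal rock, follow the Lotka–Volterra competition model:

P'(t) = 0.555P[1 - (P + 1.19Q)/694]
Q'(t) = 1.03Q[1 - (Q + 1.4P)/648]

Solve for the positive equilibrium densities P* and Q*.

P* ≈ 116, Q* ≈ 486

Setting both brackets to zero gives the nullclines P + 1.19Q = 694 and 1.4P + Q = 648.
Substituting Q = 648 - 1.4P into the first: P(1 - 1.19·1.4) = 694 - 1.19·648.
So P* = -77.1/-0.666 = 116, and then Q* = 648 - 1.4·116 = 486.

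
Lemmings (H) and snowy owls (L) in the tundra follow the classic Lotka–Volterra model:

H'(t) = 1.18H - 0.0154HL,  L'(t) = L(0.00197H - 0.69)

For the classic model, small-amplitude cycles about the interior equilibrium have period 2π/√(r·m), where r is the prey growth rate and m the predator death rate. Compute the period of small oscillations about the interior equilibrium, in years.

Here r = 1.18 and m = 0.69, so r·m = 0.814.
ω = √0.814 = 0.902 per year, hence T = 2π/ω ≈ 6.96 years.

T ≈ 6.96 years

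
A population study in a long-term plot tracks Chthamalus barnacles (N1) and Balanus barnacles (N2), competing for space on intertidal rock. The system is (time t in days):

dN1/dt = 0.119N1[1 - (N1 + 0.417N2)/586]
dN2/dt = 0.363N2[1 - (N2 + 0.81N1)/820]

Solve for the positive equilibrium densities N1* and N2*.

N1* ≈ 369, N2* ≈ 521

Setting both brackets to zero gives the nullclines N1 + 0.417N2 = 586 and 0.81N1 + N2 = 820.
Substituting N2 = 820 - 0.81N1 into the first: N1(1 - 0.417·0.81) = 586 - 0.417·820.
So N1* = 244/0.662 = 369, and then N2* = 820 - 0.81·369 = 521.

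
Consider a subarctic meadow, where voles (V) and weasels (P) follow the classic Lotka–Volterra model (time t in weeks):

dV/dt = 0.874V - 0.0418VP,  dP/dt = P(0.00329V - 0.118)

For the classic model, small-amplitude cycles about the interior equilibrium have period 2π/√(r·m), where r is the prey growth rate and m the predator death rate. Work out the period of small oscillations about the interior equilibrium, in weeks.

Here r = 0.874 and m = 0.118, so r·m = 0.103.
ω = √0.103 = 0.321 per week, hence T = 2π/ω ≈ 19.6 weeks.

T ≈ 19.6 weeks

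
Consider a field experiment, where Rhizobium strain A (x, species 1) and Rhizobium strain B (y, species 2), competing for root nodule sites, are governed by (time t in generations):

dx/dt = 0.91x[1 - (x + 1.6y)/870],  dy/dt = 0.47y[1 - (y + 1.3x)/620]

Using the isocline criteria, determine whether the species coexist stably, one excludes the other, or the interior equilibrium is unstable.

Compare the nullcline intercepts: K1/α12 = 870/1.6 = 544 < K2 = 620; K2/α21 = 620/1.3 = 477 < K1 = 870.
Since both are reversed, neither can invade when rare; the interior point is a saddle.

unstable coexistence (outcome depends on initial conditions)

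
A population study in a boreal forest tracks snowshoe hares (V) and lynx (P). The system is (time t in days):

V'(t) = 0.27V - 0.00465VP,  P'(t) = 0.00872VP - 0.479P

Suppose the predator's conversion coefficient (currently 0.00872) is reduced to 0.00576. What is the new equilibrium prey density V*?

At the interior fixed point, setting dP/dt = 0 with P > 0 fixes V* = (predator death rate)/(VP coefficient) — independent of the other coefficients.
With the change, V* = 0.479/0.00576 = 83.2; it rises from 54.9.

V* ≈ 83.2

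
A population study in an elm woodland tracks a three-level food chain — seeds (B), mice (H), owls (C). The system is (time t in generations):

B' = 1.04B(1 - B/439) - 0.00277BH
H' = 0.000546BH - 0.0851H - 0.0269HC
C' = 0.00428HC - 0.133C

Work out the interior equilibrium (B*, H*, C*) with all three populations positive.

B* ≈ 403, H* ≈ 31.1, C* ≈ 5.01

From dC/dt = 0: 0.00428H* = 0.133, so H* = 31.1.
From dB/dt = 0: 1.04(1 - B*/439) = 0.00277·31.1, giving B* = 439·(1 - 0.0828) = 403.
From dH/dt = 0: 0.000546·403 - 0.0851 = 0.0269C*, so C* = 0.135/0.0269 = 5.01.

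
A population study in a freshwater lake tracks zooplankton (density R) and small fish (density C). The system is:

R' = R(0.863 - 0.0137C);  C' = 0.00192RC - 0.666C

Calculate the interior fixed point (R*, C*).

R* ≈ 347, C* ≈ 63

Set dC/dt = 0 with C > 0: 0.00192R - 0.666 = 0, so R* = 0.666/0.00192 = 347.
Set dR/dt = 0 with R > 0: 0.863 - 0.0137C = 0, so C* = 0.863/0.0137 = 63.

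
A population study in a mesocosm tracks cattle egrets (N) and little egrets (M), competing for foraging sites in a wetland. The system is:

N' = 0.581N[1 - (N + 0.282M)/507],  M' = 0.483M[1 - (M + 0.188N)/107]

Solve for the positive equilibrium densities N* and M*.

Setting both brackets to zero gives the nullclines N + 0.282M = 507 and 0.188N + M = 107.
Substituting M = 107 - 0.188N into the first: N(1 - 0.282·0.188) = 507 - 0.282·107.
So N* = 477/0.947 = 504, and then M* = 107 - 0.188·504 = 12.3.

N* ≈ 504, M* ≈ 12.3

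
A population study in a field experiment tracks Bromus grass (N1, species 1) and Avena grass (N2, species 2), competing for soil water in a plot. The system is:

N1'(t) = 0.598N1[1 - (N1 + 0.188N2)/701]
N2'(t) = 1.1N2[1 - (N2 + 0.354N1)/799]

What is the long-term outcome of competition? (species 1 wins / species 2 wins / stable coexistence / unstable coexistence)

Compare the nullcline intercepts: K1/α12 = 701/0.188 = 3730 > K2 = 799; K2/α21 = 799/0.354 = 2260 > K1 = 701.
Since both inequalities hold, each species can invade when rare, so the interior equilibrium is stable.

stable coexistence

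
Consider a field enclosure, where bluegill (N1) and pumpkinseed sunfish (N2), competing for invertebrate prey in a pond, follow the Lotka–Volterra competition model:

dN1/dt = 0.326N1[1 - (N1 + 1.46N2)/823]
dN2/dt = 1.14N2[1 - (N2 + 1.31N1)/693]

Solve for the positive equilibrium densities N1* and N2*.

N1* ≈ 207, N2* ≈ 422

Setting both brackets to zero gives the nullclines N1 + 1.46N2 = 823 and 1.31N1 + N2 = 693.
Substituting N2 = 693 - 1.31N1 into the first: N1(1 - 1.46·1.31) = 823 - 1.46·693.
So N1* = -189/-0.913 = 207, and then N2* = 693 - 1.31·207 = 422.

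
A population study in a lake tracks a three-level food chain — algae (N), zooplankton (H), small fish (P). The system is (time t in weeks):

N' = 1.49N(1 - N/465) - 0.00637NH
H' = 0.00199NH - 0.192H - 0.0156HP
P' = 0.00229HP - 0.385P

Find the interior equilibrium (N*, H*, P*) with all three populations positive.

N* ≈ 131, H* ≈ 168, P* ≈ 4.38

From dP/dt = 0: 0.00229H* = 0.385, so H* = 168.
From dN/dt = 0: 1.49(1 - N*/465) = 0.00637·168, giving N* = 465·(1 - 0.719) = 131.
From dH/dt = 0: 0.00199·131 - 0.192 = 0.0156P*, so P* = 0.0683/0.0156 = 4.38.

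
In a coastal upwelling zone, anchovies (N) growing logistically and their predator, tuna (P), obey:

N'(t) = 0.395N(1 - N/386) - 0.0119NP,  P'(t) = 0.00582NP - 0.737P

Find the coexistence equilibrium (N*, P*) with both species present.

From dP/dt = 0 with P > 0: 0.00582N* = 0.737, so N* = 127.
Substitute into dN/dt = 0: 0.395(1 - 127/386) = 0.0119P*.
The bracket is 0.672, giving P* = 0.265/0.0119 = 22.3.

N* ≈ 127, P* ≈ 22.3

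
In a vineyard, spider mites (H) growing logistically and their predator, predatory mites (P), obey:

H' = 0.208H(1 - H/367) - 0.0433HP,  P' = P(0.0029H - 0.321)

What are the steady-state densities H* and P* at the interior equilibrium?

H* ≈ 111, P* ≈ 3.35

From dP/dt = 0 with P > 0: 0.0029H* = 0.321, so H* = 111.
Substitute into dH/dt = 0: 0.208(1 - 111/367) = 0.0433P*.
The bracket is 0.698, giving P* = 0.145/0.0433 = 3.35.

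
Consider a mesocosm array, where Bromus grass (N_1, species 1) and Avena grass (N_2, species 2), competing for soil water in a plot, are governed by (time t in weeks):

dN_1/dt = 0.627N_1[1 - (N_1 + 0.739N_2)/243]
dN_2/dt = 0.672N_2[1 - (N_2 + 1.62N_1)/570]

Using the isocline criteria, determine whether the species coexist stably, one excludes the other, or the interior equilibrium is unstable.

species 2 excludes species 1

Compare the nullcline intercepts: K1/α12 = 243/0.739 = 329 < K2 = 570; K2/α21 = 570/1.62 = 352 > K1 = 243.
Since the inequalities point opposite ways, species 2 can invade but species 1 cannot.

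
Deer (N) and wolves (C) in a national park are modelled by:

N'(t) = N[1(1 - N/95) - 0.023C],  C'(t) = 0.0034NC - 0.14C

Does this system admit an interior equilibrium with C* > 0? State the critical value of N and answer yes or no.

Threshold N = 41.2; K > 41.2, so yes, the predator persists.

The predator equation gives dC/dt > 0 only when N > 0.14/0.0034 = 41.2.
Without the predator, N → K = 95. Since 95 > 41.2, the predator can invade and persist.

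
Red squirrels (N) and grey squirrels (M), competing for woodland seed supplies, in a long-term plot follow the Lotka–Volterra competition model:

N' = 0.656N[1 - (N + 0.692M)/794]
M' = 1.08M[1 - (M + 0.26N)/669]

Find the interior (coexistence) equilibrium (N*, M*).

N* ≈ 404, M* ≈ 564

Setting both brackets to zero gives the nullclines N + 0.692M = 794 and 0.26N + M = 669.
Substituting M = 669 - 0.26N into the first: N(1 - 0.692·0.26) = 794 - 0.692·669.
So N* = 331/0.82 = 404, and then M* = 669 - 0.26·404 = 564.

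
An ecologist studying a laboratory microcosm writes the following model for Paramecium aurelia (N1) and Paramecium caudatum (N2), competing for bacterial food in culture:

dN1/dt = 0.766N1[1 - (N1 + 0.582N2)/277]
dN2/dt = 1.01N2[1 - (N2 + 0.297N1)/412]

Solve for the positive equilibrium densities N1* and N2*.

N1* ≈ 45, N2* ≈ 399

Setting both brackets to zero gives the nullclines N1 + 0.582N2 = 277 and 0.297N1 + N2 = 412.
Substituting N2 = 412 - 0.297N1 into the first: N1(1 - 0.582·0.297) = 277 - 0.582·412.
So N1* = 37.2/0.827 = 45, and then N2* = 412 - 0.297·45 = 399.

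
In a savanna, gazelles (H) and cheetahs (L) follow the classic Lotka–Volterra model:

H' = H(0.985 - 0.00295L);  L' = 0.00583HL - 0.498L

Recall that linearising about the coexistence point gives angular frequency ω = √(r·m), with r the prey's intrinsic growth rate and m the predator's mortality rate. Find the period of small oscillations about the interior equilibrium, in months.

Here r = 0.985 and m = 0.498, so r·m = 0.491.
ω = √0.491 = 0.7 per month, hence T = 2π/ω ≈ 8.97 months.

T ≈ 8.97 months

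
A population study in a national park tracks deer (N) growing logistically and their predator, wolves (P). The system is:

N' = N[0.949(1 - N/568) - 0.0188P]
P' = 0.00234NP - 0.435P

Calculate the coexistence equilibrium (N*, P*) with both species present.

N* ≈ 186, P* ≈ 34

From dP/dt = 0 with P > 0: 0.00234N* = 0.435, so N* = 186.
Substitute into dN/dt = 0: 0.949(1 - 186/568) = 0.0188P*.
The bracket is 0.673, giving P* = 0.638/0.0188 = 34.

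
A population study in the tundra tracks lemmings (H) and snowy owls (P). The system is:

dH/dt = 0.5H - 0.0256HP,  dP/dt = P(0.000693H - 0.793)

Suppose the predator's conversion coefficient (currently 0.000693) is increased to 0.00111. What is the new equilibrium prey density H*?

H* ≈ 714

At the interior fixed point, setting dP/dt = 0 with P > 0 fixes H* = (predator death rate)/(HP coefficient) — independent of the other coefficients.
With the change, H* = 0.793/0.00111 = 714; it falls from 1140.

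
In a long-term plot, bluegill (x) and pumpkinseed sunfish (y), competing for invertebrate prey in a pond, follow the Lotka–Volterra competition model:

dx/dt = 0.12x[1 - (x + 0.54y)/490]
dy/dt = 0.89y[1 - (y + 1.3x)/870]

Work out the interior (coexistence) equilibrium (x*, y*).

x* ≈ 67.8, y* ≈ 782

Setting both brackets to zero gives the nullclines x + 0.54y = 490 and 1.3x + y = 870.
Substituting y = 870 - 1.3x into the first: x(1 - 0.54·1.3) = 490 - 0.54·870.
So x* = 20.2/0.298 = 67.8, and then y* = 870 - 1.3·67.8 = 782.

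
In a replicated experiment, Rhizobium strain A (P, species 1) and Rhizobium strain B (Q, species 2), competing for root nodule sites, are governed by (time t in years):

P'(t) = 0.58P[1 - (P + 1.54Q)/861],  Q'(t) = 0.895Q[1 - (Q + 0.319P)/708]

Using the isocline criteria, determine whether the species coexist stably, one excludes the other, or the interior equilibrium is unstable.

species 2 excludes species 1

Compare the nullcline intercepts: K1/α12 = 861/1.54 = 559 < K2 = 708; K2/α21 = 708/0.319 = 2220 > K1 = 861.
Since the inequalities point opposite ways, species 2 can invade but species 1 cannot.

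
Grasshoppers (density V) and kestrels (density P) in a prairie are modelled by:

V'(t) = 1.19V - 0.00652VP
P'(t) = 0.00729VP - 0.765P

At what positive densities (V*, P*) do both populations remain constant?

V* ≈ 105, P* ≈ 183

Set dP/dt = 0 with P > 0: 0.00729V - 0.765 = 0, so V* = 0.765/0.00729 = 105.
Set dV/dt = 0 with V > 0: 1.19 - 0.00652P = 0, so P* = 1.19/0.00652 = 183.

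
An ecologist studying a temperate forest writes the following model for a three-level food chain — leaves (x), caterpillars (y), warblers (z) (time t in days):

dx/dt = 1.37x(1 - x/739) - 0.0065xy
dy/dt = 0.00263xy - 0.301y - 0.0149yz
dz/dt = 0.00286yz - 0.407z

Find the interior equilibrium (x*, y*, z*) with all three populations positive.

From dz/dt = 0: 0.00286y* = 0.407, so y* = 142.
From dx/dt = 0: 1.37(1 - x*/739) = 0.0065·142, giving x* = 739·(1 - 0.675) = 240.
From dy/dt = 0: 0.00263·240 - 0.301 = 0.0149z*, so z* = 0.33/0.0149 = 22.2.

x* ≈ 240, y* ≈ 142, z* ≈ 22.2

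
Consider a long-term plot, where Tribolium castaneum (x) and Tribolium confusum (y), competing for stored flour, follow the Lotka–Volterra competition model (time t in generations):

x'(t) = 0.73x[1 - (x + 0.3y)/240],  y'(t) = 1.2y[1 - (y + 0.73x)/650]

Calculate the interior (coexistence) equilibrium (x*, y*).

Setting both brackets to zero gives the nullclines x + 0.3y = 240 and 0.73x + y = 650.
Substituting y = 650 - 0.73x into the first: x(1 - 0.3·0.73) = 240 - 0.3·650.
So x* = 45/0.781 = 57.6, and then y* = 650 - 0.73·57.6 = 608.

x* ≈ 57.6, y* ≈ 608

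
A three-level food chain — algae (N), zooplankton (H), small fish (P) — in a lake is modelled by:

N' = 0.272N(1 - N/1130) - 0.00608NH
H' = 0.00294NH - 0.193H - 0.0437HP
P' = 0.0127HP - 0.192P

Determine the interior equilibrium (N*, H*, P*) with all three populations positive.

N* ≈ 748, H* ≈ 15.1, P* ≈ 45.9

From dP/dt = 0: 0.0127H* = 0.192, so H* = 15.1.
From dN/dt = 0: 0.272(1 - N*/1130) = 0.00608·15.1, giving N* = 1130·(1 - 0.338) = 748.
From dH/dt = 0: 0.00294·748 - 0.193 = 0.0437P*, so P* = 2.01/0.0437 = 45.9.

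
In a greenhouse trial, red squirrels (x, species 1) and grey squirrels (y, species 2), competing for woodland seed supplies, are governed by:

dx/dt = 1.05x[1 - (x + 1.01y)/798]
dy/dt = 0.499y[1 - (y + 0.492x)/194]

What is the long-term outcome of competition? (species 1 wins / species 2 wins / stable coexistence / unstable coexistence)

Compare the nullcline intercepts: K1/α12 = 798/1.01 = 790 > K2 = 194; K2/α21 = 194/0.492 = 394 < K1 = 798.
Since the inequalities point opposite ways, species 1 can invade but species 2 cannot.

species 1 excludes species 2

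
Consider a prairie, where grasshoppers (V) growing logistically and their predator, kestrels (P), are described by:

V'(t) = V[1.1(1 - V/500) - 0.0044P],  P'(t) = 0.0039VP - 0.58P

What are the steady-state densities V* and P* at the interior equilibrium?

From dP/dt = 0 with P > 0: 0.0039V* = 0.58, so V* = 149.
Substitute into dV/dt = 0: 1.1(1 - 149/500) = 0.0044P*.
The bracket is 0.703, giving P* = 0.773/0.0044 = 176.

V* ≈ 149, P* ≈ 176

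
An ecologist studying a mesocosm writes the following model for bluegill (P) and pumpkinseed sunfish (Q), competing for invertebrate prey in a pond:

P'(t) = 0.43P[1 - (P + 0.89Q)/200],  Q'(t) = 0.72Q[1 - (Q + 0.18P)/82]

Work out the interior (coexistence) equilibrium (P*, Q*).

Setting both brackets to zero gives the nullclines P + 0.89Q = 200 and 0.18P + Q = 82.
Substituting Q = 82 - 0.18P into the first: P(1 - 0.89·0.18) = 200 - 0.89·82.
So P* = 127/0.84 = 151, and then Q* = 82 - 0.18·151 = 54.8.

P* ≈ 151, Q* ≈ 54.8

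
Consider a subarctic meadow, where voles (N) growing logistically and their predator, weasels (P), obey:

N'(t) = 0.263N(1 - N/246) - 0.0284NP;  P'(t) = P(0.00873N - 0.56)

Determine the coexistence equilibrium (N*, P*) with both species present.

From dP/dt = 0 with P > 0: 0.00873N* = 0.56, so N* = 64.1.
Substitute into dN/dt = 0: 0.263(1 - 64.1/246) = 0.0284P*.
The bracket is 0.739, giving P* = 0.194/0.0284 = 6.85.

N* ≈ 64.1, P* ≈ 6.85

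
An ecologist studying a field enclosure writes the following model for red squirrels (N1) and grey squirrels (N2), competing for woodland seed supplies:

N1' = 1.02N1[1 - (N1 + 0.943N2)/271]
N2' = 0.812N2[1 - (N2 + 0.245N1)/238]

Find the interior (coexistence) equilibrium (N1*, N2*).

N1* ≈ 60.6, N2* ≈ 223

Setting both brackets to zero gives the nullclines N1 + 0.943N2 = 271 and 0.245N1 + N2 = 238.
Substituting N2 = 238 - 0.245N1 into the first: N1(1 - 0.943·0.245) = 271 - 0.943·238.
So N1* = 46.6/0.769 = 60.6, and then N2* = 238 - 0.245·60.6 = 223.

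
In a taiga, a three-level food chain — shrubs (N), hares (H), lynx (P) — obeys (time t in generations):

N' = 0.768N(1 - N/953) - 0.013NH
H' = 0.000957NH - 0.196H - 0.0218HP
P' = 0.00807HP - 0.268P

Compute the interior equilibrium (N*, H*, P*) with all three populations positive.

N* ≈ 417, H* ≈ 33.2, P* ≈ 9.33

From dP/dt = 0: 0.00807H* = 0.268, so H* = 33.2.
From dN/dt = 0: 0.768(1 - N*/953) = 0.013·33.2, giving N* = 953·(1 - 0.562) = 417.
From dH/dt = 0: 0.000957·417 - 0.196 = 0.0218P*, so P* = 0.203/0.0218 = 9.33.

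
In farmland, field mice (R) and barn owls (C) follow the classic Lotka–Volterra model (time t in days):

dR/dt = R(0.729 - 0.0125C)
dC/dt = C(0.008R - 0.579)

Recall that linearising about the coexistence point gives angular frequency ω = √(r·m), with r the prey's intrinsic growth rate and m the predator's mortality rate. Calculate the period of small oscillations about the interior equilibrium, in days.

Here r = 0.729 and m = 0.579, so r·m = 0.422.
ω = √0.422 = 0.65 per day, hence T = 2π/ω ≈ 9.67 days.

T ≈ 9.67 days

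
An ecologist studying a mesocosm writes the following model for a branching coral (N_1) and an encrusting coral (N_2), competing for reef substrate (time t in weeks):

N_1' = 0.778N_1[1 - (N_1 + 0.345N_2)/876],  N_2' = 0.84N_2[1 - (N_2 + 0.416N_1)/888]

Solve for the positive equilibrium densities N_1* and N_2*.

N_1* ≈ 665, N_2* ≈ 611

Setting both brackets to zero gives the nullclines N_1 + 0.345N_2 = 876 and 0.416N_1 + N_2 = 888.
Substituting N_2 = 888 - 0.416N_1 into the first: N_1(1 - 0.345·0.416) = 876 - 0.345·888.
So N_1* = 570/0.856 = 665, and then N_2* = 888 - 0.416·665 = 611.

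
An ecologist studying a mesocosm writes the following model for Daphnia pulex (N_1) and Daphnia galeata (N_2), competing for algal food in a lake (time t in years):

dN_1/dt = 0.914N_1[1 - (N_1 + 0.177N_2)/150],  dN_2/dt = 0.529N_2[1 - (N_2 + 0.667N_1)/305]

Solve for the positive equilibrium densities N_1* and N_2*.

N_1* ≈ 109, N_2* ≈ 232

Setting both brackets to zero gives the nullclines N_1 + 0.177N_2 = 150 and 0.667N_1 + N_2 = 305.
Substituting N_2 = 305 - 0.667N_1 into the first: N_1(1 - 0.177·0.667) = 150 - 0.177·305.
So N_1* = 96/0.882 = 109, and then N_2* = 305 - 0.667·109 = 232.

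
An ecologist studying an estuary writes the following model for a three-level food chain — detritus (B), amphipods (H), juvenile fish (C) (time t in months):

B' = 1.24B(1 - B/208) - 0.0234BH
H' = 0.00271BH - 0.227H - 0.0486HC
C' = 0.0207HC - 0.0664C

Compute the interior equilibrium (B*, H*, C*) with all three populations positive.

From dC/dt = 0: 0.0207H* = 0.0664, so H* = 3.21.
From dB/dt = 0: 1.24(1 - B*/208) = 0.0234·3.21, giving B* = 208·(1 - 0.0605) = 195.
From dH/dt = 0: 0.00271·195 - 0.227 = 0.0486C*, so C* = 0.303/0.0486 = 6.23.

B* ≈ 195, H* ≈ 3.21, C* ≈ 6.23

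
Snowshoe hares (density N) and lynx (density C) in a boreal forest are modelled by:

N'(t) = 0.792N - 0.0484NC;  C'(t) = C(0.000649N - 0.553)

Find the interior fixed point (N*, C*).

N* ≈ 852, C* ≈ 16.4

Set dC/dt = 0 with C > 0: 0.000649N - 0.553 = 0, so N* = 0.553/0.000649 = 852.
Set dN/dt = 0 with N > 0: 0.792 - 0.0484C = 0, so C* = 0.792/0.0484 = 16.4.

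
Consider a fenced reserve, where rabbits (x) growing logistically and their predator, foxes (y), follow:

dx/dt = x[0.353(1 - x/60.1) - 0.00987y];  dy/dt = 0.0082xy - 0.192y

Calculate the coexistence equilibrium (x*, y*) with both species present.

x* ≈ 23.4, y* ≈ 21.8

From dy/dt = 0 with y > 0: 0.0082x* = 0.192, so x* = 23.4.
Substitute into dx/dt = 0: 0.353(1 - 23.4/60.1) = 0.00987y*.
The bracket is 0.61, giving y* = 0.215/0.00987 = 21.8.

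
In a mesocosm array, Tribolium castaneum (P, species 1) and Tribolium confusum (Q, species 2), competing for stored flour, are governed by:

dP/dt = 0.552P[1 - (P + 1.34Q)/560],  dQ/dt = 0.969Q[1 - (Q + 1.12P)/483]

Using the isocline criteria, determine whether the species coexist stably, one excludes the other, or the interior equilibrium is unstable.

Compare the nullcline intercepts: K1/α12 = 560/1.34 = 418 < K2 = 483; K2/α21 = 483/1.12 = 431 < K1 = 560.
Since both are reversed, neither can invade when rare; the interior point is a saddle.

unstable coexistence (outcome depends on initial conditions)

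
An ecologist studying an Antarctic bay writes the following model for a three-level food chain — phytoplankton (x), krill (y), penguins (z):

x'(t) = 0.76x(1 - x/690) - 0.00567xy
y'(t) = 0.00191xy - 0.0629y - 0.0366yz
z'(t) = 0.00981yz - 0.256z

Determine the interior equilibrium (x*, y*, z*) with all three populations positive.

From dz/dt = 0: 0.00981y* = 0.256, so y* = 26.1.
From dx/dt = 0: 0.76(1 - x*/690) = 0.00567·26.1, giving x* = 690·(1 - 0.195) = 556.
From dy/dt = 0: 0.00191·556 - 0.0629 = 0.0366z*, so z* = 0.998/0.0366 = 27.3.

x* ≈ 556, y* ≈ 26.1, z* ≈ 27.3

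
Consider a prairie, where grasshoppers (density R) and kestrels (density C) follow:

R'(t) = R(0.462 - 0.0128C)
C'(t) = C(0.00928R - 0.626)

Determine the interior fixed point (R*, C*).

R* ≈ 67.5, C* ≈ 36.1

Set dC/dt = 0 with C > 0: 0.00928R - 0.626 = 0, so R* = 0.626/0.00928 = 67.5.
Set dR/dt = 0 with R > 0: 0.462 - 0.0128C = 0, so C* = 0.462/0.0128 = 36.1.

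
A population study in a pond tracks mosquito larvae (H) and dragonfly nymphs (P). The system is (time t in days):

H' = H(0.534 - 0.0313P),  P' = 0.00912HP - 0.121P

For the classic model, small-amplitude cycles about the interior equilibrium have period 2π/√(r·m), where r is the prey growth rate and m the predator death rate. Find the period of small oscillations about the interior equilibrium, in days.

T ≈ 24.7 days

Here r = 0.534 and m = 0.121, so r·m = 0.0646.
ω = √0.0646 = 0.254 per day, hence T = 2π/ω ≈ 24.7 days.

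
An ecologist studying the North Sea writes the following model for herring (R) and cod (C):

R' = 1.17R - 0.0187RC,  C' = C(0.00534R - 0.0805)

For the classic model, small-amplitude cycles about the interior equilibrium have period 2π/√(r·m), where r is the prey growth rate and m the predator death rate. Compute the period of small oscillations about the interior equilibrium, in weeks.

T ≈ 20.5 weeks

Here r = 1.17 and m = 0.0805, so r·m = 0.0942.
ω = √0.0942 = 0.307 per week, hence T = 2π/ω ≈ 20.5 weeks.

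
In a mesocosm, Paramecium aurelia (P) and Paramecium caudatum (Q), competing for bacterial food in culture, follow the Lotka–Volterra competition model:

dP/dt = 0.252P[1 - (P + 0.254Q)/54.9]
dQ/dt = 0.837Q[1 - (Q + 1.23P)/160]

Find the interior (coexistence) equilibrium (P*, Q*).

P* ≈ 20.7, Q* ≈ 134

Setting both brackets to zero gives the nullclines P + 0.254Q = 54.9 and 1.23P + Q = 160.
Substituting Q = 160 - 1.23P into the first: P(1 - 0.254·1.23) = 54.9 - 0.254·160.
So P* = 14.3/0.688 = 20.7, and then Q* = 160 - 1.23·20.7 = 134.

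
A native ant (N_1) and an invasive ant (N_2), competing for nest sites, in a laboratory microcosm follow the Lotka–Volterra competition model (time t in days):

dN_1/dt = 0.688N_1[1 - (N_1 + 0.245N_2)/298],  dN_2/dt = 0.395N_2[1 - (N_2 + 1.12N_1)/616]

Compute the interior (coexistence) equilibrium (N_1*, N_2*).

N_1* ≈ 203, N_2* ≈ 389

Setting both brackets to zero gives the nullclines N_1 + 0.245N_2 = 298 and 1.12N_1 + N_2 = 616.
Substituting N_2 = 616 - 1.12N_1 into the first: N_1(1 - 0.245·1.12) = 298 - 0.245·616.
So N_1* = 147/0.726 = 203, and then N_2* = 616 - 1.12·203 = 389.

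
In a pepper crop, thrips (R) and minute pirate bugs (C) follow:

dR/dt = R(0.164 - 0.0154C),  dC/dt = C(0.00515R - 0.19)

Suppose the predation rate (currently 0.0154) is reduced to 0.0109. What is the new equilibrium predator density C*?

At the interior fixed point, setting dR/dt = 0 with R > 0 fixes C* = (prey growth rate)/(RC coefficient) — independent of the other coefficients.
With the change, C* = 0.164/0.0109 = 15; it rises from 10.6.

C* ≈ 15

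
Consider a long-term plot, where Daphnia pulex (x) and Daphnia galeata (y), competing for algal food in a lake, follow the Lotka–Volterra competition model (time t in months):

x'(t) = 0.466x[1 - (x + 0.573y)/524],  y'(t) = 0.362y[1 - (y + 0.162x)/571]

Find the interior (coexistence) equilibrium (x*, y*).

Setting both brackets to zero gives the nullclines x + 0.573y = 524 and 0.162x + y = 571.
Substituting y = 571 - 0.162x into the first: x(1 - 0.573·0.162) = 524 - 0.573·571.
So x* = 197/0.907 = 217, and then y* = 571 - 0.162·217 = 536.

x* ≈ 217, y* ≈ 536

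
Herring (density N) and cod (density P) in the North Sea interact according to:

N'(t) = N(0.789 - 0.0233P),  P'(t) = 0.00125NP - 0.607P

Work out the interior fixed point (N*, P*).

N* ≈ 486, P* ≈ 33.9

Set dP/dt = 0 with P > 0: 0.00125N - 0.607 = 0, so N* = 0.607/0.00125 = 486.
Set dN/dt = 0 with N > 0: 0.789 - 0.0233P = 0, so P* = 0.789/0.0233 = 33.9.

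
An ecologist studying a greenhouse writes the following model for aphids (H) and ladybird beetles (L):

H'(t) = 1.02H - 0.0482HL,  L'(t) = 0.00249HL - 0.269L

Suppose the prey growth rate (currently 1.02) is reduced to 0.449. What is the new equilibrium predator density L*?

At the interior fixed point, setting dH/dt = 0 with H > 0 fixes L* = (prey growth rate)/(HL coefficient) — independent of the other coefficients.
With the change, L* = 0.449/0.0482 = 9.32; it falls from 21.2.

L* ≈ 9.32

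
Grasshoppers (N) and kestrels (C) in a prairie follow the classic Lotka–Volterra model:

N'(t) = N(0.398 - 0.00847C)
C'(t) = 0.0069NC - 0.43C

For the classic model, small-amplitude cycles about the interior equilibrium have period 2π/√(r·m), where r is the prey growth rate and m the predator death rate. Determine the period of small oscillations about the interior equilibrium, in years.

T ≈ 15.2 years

Here r = 0.398 and m = 0.43, so r·m = 0.171.
ω = √0.171 = 0.414 per year, hence T = 2π/ω ≈ 15.2 years.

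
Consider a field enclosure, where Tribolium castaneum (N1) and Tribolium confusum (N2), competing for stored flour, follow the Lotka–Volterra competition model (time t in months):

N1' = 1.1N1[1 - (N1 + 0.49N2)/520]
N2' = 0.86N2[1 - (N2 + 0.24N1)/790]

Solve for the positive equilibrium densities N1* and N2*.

Setting both brackets to zero gives the nullclines N1 + 0.49N2 = 520 and 0.24N1 + N2 = 790.
Substituting N2 = 790 - 0.24N1 into the first: N1(1 - 0.49·0.24) = 520 - 0.49·790.
So N1* = 133/0.882 = 151, and then N2* = 790 - 0.24·151 = 754.

N1* ≈ 151, N2* ≈ 754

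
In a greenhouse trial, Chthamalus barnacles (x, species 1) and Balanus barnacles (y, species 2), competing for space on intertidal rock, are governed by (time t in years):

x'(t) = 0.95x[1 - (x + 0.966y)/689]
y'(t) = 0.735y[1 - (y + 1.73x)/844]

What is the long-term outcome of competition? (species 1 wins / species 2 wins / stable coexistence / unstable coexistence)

unstable coexistence (outcome depends on initial conditions)

Compare the nullcline intercepts: K1/α12 = 689/0.966 = 713 < K2 = 844; K2/α21 = 844/1.73 = 488 < K1 = 689.
Since both are reversed, neither can invade when rare; the interior point is a saddle.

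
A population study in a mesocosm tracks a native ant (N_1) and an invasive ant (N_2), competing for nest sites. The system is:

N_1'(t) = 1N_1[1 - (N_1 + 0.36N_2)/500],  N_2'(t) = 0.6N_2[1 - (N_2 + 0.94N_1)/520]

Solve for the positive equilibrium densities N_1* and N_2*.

Setting both brackets to zero gives the nullclines N_1 + 0.36N_2 = 500 and 0.94N_1 + N_2 = 520.
Substituting N_2 = 520 - 0.94N_1 into the first: N_1(1 - 0.36·0.94) = 500 - 0.36·520.
So N_1* = 313/0.662 = 473, and then N_2* = 520 - 0.94·473 = 75.6.

N_1* ≈ 473, N_2* ≈ 75.6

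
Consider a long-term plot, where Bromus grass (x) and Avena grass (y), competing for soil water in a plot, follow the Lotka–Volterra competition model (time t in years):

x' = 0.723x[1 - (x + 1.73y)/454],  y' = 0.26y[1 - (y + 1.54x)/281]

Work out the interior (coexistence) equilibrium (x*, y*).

x* ≈ 19.3, y* ≈ 251

Setting both brackets to zero gives the nullclines x + 1.73y = 454 and 1.54x + y = 281.
Substituting y = 281 - 1.54x into the first: x(1 - 1.73·1.54) = 454 - 1.73·281.
So x* = -32.1/-1.66 = 19.3, and then y* = 281 - 1.54·19.3 = 251.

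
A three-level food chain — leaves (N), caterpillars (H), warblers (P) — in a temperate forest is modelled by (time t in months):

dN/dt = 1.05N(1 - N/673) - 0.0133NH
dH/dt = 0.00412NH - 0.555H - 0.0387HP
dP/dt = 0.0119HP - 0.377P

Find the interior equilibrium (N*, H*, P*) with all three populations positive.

From dP/dt = 0: 0.0119H* = 0.377, so H* = 31.7.
From dN/dt = 0: 1.05(1 - N*/673) = 0.0133·31.7, giving N* = 673·(1 - 0.401) = 403.
From dH/dt = 0: 0.00412·403 - 0.555 = 0.0387P*, so P* = 1.11/0.0387 = 28.6.

N* ≈ 403, H* ≈ 31.7, P* ≈ 28.6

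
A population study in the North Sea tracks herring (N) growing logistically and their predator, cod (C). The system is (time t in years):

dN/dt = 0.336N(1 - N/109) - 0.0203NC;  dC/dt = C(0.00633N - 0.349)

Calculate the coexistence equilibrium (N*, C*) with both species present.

From dC/dt = 0 with C > 0: 0.00633N* = 0.349, so N* = 55.1.
Substitute into dN/dt = 0: 0.336(1 - 55.1/109) = 0.0203C*.
The bracket is 0.494, giving C* = 0.166/0.0203 = 8.18.

N* ≈ 55.1, C* ≈ 8.18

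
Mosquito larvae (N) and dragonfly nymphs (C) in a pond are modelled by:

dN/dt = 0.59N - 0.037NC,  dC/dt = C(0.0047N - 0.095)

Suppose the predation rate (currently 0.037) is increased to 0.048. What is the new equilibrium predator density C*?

At the interior fixed point, setting dN/dt = 0 with N > 0 fixes C* = (prey growth rate)/(NC coefficient) — independent of the other coefficients.
With the change, C* = 0.59/0.048 = 12.3; it falls from 15.9.

C* ≈ 12.3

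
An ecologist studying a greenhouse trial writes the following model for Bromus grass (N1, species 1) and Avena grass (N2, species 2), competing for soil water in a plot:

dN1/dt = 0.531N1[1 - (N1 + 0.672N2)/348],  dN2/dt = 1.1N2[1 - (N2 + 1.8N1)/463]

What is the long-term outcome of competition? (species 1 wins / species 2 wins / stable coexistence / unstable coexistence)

Compare the nullcline intercepts: K1/α12 = 348/0.672 = 518 > K2 = 463; K2/α21 = 463/1.8 = 257 < K1 = 348.
Since the inequalities point opposite ways, species 1 can invade but species 2 cannot.

species 1 excludes species 2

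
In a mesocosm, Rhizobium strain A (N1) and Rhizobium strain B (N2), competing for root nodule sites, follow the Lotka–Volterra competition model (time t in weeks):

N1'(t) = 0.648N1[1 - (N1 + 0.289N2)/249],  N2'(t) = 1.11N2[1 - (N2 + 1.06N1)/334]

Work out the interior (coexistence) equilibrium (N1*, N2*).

Setting both brackets to zero gives the nullclines N1 + 0.289N2 = 249 and 1.06N1 + N2 = 334.
Substituting N2 = 334 - 1.06N1 into the first: N1(1 - 0.289·1.06) = 249 - 0.289·334.
So N1* = 152/0.694 = 220, and then N2* = 334 - 1.06·220 = 101.

N1* ≈ 220, N2* ≈ 101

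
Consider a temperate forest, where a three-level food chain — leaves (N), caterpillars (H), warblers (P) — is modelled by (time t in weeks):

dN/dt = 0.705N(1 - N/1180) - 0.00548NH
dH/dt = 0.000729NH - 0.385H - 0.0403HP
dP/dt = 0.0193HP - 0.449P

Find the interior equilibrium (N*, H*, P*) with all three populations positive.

N* ≈ 967, H* ≈ 23.3, P* ≈ 7.93

From dP/dt = 0: 0.0193H* = 0.449, so H* = 23.3.
From dN/dt = 0: 0.705(1 - N*/1180) = 0.00548·23.3, giving N* = 1180·(1 - 0.181) = 967.
From dH/dt = 0: 0.000729·967 - 0.385 = 0.0403P*, so P* = 0.32/0.0403 = 7.93.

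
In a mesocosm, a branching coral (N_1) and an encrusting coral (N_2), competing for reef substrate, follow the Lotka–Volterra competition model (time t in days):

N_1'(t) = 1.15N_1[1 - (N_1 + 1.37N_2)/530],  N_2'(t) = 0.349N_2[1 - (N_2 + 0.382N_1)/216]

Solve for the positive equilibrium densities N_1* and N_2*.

Setting both brackets to zero gives the nullclines N_1 + 1.37N_2 = 530 and 0.382N_1 + N_2 = 216.
Substituting N_2 = 216 - 0.382N_1 into the first: N_1(1 - 1.37·0.382) = 530 - 1.37·216.
So N_1* = 234/0.477 = 491, and then N_2* = 216 - 0.382·491 = 28.4.

N_1* ≈ 491, N_2* ≈ 28.4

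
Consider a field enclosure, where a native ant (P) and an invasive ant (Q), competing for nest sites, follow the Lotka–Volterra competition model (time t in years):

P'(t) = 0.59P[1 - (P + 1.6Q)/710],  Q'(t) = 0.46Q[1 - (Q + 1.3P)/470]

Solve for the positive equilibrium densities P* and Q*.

Setting both brackets to zero gives the nullclines P + 1.6Q = 710 and 1.3P + Q = 470.
Substituting Q = 470 - 1.3P into the first: P(1 - 1.6·1.3) = 710 - 1.6·470.
So P* = -42/-1.08 = 38.9, and then Q* = 470 - 1.3·38.9 = 419.

P* ≈ 38.9, Q* ≈ 419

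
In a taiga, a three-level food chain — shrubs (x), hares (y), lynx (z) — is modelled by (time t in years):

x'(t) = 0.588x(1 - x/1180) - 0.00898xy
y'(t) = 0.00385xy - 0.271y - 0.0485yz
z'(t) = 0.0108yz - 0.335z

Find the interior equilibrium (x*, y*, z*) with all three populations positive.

x* ≈ 621, y* ≈ 31, z* ≈ 43.7

From dz/dt = 0: 0.0108y* = 0.335, so y* = 31.
From dx/dt = 0: 0.588(1 - x*/1180) = 0.00898·31, giving x* = 1180·(1 - 0.474) = 621.
From dy/dt = 0: 0.00385·621 - 0.271 = 0.0485z*, so z* = 2.12/0.0485 = 43.7.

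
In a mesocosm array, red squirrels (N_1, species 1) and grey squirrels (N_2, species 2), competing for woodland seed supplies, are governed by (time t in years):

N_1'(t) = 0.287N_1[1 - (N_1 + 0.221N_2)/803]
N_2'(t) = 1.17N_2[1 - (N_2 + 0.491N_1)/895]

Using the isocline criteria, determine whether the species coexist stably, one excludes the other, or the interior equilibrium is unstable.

Compare the nullcline intercepts: K1/α12 = 803/0.221 = 3630 > K2 = 895; K2/α21 = 895/0.491 = 1820 > K1 = 803.
Since both inequalities hold, each species can invade when rare, so the interior equilibrium is stable.

stable coexistence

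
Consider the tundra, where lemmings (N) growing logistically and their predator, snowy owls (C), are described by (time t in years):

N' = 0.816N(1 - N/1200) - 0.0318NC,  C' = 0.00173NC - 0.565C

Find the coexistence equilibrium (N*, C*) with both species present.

From dC/dt = 0 with C > 0: 0.00173N* = 0.565, so N* = 327.
Substitute into dN/dt = 0: 0.816(1 - 327/1200) = 0.0318C*.
The bracket is 0.728, giving C* = 0.594/0.0318 = 18.7.

N* ≈ 327, C* ≈ 18.7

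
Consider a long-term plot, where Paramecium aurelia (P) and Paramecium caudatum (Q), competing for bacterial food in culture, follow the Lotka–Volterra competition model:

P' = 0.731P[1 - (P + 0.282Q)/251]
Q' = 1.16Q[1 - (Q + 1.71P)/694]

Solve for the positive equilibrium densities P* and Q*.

Setting both brackets to zero gives the nullclines P + 0.282Q = 251 and 1.71P + Q = 694.
Substituting Q = 694 - 1.71P into the first: P(1 - 0.282·1.71) = 251 - 0.282·694.
So P* = 55.3/0.518 = 107, and then Q* = 694 - 1.71·107 = 511.

P* ≈ 107, Q* ≈ 511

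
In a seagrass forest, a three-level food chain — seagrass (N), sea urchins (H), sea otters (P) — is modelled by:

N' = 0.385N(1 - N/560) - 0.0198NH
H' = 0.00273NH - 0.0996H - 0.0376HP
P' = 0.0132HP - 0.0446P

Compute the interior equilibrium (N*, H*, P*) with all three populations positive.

N* ≈ 463, H* ≈ 3.38, P* ≈ 30.9

From dP/dt = 0: 0.0132H* = 0.0446, so H* = 3.38.
From dN/dt = 0: 0.385(1 - N*/560) = 0.0198·3.38, giving N* = 560·(1 - 0.174) = 463.
From dH/dt = 0: 0.00273·463 - 0.0996 = 0.0376P*, so P* = 1.16/0.0376 = 30.9.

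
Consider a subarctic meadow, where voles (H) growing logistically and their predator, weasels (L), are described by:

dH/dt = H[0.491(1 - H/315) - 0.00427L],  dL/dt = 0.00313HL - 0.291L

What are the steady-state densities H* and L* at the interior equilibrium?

From dL/dt = 0 with L > 0: 0.00313H* = 0.291, so H* = 93.
Substitute into dH/dt = 0: 0.491(1 - 93/315) = 0.00427L*.
The bracket is 0.705, giving L* = 0.346/0.00427 = 81.

H* ≈ 93, L* ≈ 81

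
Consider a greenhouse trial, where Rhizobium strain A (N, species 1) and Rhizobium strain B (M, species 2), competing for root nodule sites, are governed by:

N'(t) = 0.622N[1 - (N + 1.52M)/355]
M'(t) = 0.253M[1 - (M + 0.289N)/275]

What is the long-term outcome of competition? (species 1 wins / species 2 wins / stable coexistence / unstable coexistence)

species 2 excludes species 1

Compare the nullcline intercepts: K1/α12 = 355/1.52 = 234 < K2 = 275; K2/α21 = 275/0.289 = 952 > K1 = 355.
Since the inequalities point opposite ways, species 2 can invade but species 1 cannot.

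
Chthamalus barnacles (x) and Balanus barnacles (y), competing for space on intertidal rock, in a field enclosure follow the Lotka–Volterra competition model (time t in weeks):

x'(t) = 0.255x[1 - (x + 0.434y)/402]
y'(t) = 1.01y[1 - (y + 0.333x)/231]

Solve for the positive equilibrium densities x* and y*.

x* ≈ 353, y* ≈ 114

Setting both brackets to zero gives the nullclines x + 0.434y = 402 and 0.333x + y = 231.
Substituting y = 231 - 0.333x into the first: x(1 - 0.434·0.333) = 402 - 0.434·231.
So x* = 302/0.855 = 353, and then y* = 231 - 0.333·353 = 114.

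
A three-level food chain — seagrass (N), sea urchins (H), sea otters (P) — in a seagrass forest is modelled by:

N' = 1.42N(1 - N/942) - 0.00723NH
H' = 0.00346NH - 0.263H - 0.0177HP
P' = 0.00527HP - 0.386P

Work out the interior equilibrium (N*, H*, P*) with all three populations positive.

N* ≈ 591, H* ≈ 73.2, P* ≈ 101

From dP/dt = 0: 0.00527H* = 0.386, so H* = 73.2.
From dN/dt = 0: 1.42(1 - N*/942) = 0.00723·73.2, giving N* = 942·(1 - 0.373) = 591.
From dH/dt = 0: 0.00346·591 - 0.263 = 0.0177P*, so P* = 1.78/0.0177 = 101.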